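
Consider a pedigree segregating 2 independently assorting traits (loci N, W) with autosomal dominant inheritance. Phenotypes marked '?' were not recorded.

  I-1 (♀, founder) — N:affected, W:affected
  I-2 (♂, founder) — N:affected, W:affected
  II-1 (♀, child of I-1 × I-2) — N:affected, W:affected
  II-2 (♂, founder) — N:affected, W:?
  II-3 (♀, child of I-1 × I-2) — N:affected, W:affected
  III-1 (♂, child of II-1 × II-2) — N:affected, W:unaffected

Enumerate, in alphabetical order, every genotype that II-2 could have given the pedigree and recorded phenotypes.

II-2 ∈ {NN Ww, NN ww, Nn Ww, Nn ww}

N/I-1 aff ·: Nn|NN
N/I-2 aff ·: Nn|NN
N/II-1 aff I-1×I-2: Nn|NN
N/II-2 aff ·: Nn|NN
N/II-3 aff I-1×I-2: Nn|NN
N/III-1 aff II-1×II-2: Nn|NN
⇒ N over [I-1,I-2,II-1,II-2,II-3,III-1]: 45 consistent
W/I-1 aff ·: Ww|WW
W/I-2 aff ·: Ww|WW
W/II-1 aff I-1×I-2: Ww
W/II-2 ? ·: ww|Ww
W/II-3 aff I-1×I-2: Ww|WW
W/III-1 un II-1×II-2: ww
⇒ W over [I-1,I-2,II-1,II-2,II-3,III-1]: 12 consistent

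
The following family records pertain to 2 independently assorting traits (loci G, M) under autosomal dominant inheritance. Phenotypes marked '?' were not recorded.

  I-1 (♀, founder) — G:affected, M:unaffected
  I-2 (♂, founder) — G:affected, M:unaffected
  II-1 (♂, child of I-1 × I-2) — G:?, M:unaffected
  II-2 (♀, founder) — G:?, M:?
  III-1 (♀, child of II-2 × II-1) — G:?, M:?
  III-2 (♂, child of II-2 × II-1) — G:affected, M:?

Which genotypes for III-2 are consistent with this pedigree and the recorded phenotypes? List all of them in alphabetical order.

G/I-1 aff ·: Gg|GG
G/I-2 aff ·: Gg|GG
G/II-1 ? I-1×I-2: gg|Gg|GG
G/II-2 ? ·: gg|Gg|GG
G/III-1 ? II-2×II-1: gg|Gg|GG
G/III-2 aff II-2×II-1: Gg|GG
⇒ G over [I-1,I-2,II-1,II-2,III-1,III-2]: 63 consistent
M/I-1 un ·: mm
M/I-2 un ·: mm
M/II-1 un I-1×I-2: mm
M/II-2 ? ·: mm|Mm|MM
M/III-1 ? II-2×II-1: mm|Mm
M/III-2 ? II-2×II-1: mm|Mm
⇒ M over [I-1,I-2,II-1,II-2,III-1,III-2]: 6 consistent

III-2 ∈ {GG Mm, GG mm, Gg Mm, Gg mm}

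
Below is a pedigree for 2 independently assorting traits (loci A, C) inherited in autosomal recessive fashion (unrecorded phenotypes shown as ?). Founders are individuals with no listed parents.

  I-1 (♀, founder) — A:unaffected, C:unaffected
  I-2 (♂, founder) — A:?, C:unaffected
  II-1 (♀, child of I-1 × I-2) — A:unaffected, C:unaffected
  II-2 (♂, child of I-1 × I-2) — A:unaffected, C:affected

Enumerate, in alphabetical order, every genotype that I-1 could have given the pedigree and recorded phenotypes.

A/I-1 un ·: AA|Aa
A/I-2 ? ·: AA|Aa|aa
A/II-1 un I-1×I-2: AA|Aa
A/II-2 un I-1×I-2: AA|Aa
⇒ A over [I-1,I-2,II-1,II-2]: 15 consistent
C/I-1 un ·: Cc
C/I-2 un ·: Cc
C/II-1 un I-1×I-2: CC|Cc
C/II-2 aff I-1×I-2: cc
⇒ C over [I-1,I-2,II-1,II-2]: 2 consistent

I-1 ∈ {AA Cc, Aa Cc}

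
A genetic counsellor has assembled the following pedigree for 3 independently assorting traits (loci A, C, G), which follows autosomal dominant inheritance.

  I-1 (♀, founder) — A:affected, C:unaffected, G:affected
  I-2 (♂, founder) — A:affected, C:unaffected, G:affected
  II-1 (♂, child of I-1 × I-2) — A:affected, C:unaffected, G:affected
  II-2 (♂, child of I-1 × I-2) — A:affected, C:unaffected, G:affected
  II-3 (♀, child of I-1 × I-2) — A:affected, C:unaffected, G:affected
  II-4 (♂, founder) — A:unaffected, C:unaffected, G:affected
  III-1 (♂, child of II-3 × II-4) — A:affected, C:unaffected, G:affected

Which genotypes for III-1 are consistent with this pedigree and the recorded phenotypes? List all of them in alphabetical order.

III-1 ∈ {Aa cc GG, Aa cc Gg}

A/I-1 aff ·: Aa|AA
A/I-2 aff ·: Aa|AA
A/II-1 aff I-1×I-2: Aa|AA
A/II-2 aff I-1×I-2: Aa|AA
A/II-3 aff I-1×I-2: Aa|AA
A/II-4 un ·: aa
A/III-1 aff II-3×II-4: Aa
⇒ A over [I-1,I-2,II-1,II-2,II-3,II-4,III-1]: 25 consistent
C/I-1 un ·: cc
C/I-2 un ·: cc
C/II-1 un I-1×I-2: cc
C/II-2 un I-1×I-2: cc
C/II-3 un I-1×I-2: cc
C/II-4 un ·: cc
C/III-1 un II-3×II-4: cc
⇒ C over [I-1,I-2,II-1,II-2,II-3,II-4,III-1]: 1 consistent
G/I-1 aff ·: Gg|GG
G/I-2 aff ·: Gg|GG
G/II-1 aff I-1×I-2: Gg|GG
G/II-2 aff I-1×I-2: Gg|GG
G/II-3 aff I-1×I-2: Gg|GG
G/II-4 aff ·: Gg|GG
G/III-1 aff II-3×II-4: Gg|GG
⇒ G over [I-1,I-2,II-1,II-2,II-3,II-4,III-1]: 87 consistent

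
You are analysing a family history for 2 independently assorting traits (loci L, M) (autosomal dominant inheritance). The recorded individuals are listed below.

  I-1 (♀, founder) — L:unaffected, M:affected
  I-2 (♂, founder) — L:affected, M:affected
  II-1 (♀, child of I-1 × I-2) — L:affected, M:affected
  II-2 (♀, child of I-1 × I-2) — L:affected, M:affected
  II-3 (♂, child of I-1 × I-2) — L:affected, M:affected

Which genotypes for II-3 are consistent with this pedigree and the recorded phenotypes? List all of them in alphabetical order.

II-3 ∈ {Ll MM, Ll Mm}

L/I-1 un ·: ll
L/I-2 aff ·: Ll|LL
L/II-1 aff I-1×I-2: Ll
L/II-2 aff I-1×I-2: Ll
L/II-3 aff I-1×I-2: Ll
⇒ L over [I-1,I-2,II-1,II-2,II-3]: 2 consistent
M/I-1 aff ·: Mm|MM
M/I-2 aff ·: Mm|MM
M/II-1 aff I-1×I-2: Mm|MM
M/II-2 aff I-1×I-2: Mm|MM
M/II-3 aff I-1×I-2: Mm|MM
⇒ M over [I-1,I-2,II-1,II-2,II-3]: 25 consistent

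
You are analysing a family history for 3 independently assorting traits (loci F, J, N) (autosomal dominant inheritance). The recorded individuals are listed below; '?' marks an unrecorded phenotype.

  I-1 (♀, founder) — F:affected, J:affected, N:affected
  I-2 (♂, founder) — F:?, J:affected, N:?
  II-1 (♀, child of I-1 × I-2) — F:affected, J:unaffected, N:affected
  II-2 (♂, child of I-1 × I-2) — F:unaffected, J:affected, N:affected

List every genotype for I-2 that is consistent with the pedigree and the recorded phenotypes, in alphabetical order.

F/I-1 aff ·: Ff
F/I-2 ? ·: ff|Ff
F/II-1 aff I-1×I-2: Ff|FF
F/II-2 un I-1×I-2: ff
⇒ F over [I-1,I-2,II-1,II-2]: 3 consistent
J/I-1 aff ·: Jj
J/I-2 aff ·: Jj
J/II-1 un I-1×I-2: jj
J/II-2 aff I-1×I-2: Jj|JJ
⇒ J over [I-1,I-2,II-1,II-2]: 2 consistent
N/I-1 aff ·: Nn|NN
N/I-2 ? ·: nn|Nn|NN
N/II-1 aff I-1×I-2: Nn|NN
N/II-2 aff I-1×I-2: Nn|NN
⇒ N over [I-1,I-2,II-1,II-2]: 15 consistent

I-2 ∈ {Ff Jj NN, Ff Jj Nn, Ff Jj nn, ff Jj NN, ff Jj Nn, ff Jj nn}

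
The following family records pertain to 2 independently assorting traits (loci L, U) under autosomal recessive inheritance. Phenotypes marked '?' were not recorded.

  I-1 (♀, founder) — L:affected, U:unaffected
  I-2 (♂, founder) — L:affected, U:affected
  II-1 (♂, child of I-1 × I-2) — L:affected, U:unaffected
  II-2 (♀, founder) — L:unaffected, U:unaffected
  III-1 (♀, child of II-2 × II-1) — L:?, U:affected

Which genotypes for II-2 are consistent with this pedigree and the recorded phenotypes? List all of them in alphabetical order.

II-2 ∈ {LL Uu, Ll Uu}

L/I-1 aff ·: ll
L/I-2 aff ·: ll
L/II-1 aff I-1×I-2: ll
L/II-2 un ·: LL|Ll
L/III-1 ? II-2×II-1: Ll|ll
⇒ L over [I-1,I-2,II-1,II-2,III-1]: 3 consistent
U/I-1 un ·: UU|Uu
U/I-2 aff ·: uu
U/II-1 un I-1×I-2: Uu
U/II-2 un ·: Uu
U/III-1 aff II-2×II-1: uu
⇒ U over [I-1,I-2,II-1,II-2,III-1]: 2 consistent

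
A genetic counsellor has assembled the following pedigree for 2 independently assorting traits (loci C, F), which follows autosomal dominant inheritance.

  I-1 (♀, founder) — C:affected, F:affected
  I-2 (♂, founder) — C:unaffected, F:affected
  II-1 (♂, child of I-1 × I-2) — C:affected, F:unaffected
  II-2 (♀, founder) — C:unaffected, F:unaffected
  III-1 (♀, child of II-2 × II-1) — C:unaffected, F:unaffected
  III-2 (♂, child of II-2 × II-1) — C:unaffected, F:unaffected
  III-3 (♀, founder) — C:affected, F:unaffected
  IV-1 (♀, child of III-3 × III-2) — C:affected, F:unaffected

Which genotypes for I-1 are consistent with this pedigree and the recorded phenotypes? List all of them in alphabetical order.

C/I-1 aff ·: Cc|CC
C/I-2 un ·: cc
C/II-1 aff I-1×I-2: Cc
C/II-2 un ·: cc
C/III-1 un II-2×II-1: cc
C/III-2 un II-2×II-1: cc
C/III-3 aff ·: Cc|CC
C/IV-1 aff III-3×III-2: Cc
⇒ C over [I-1,I-2,II-1,II-2,III-1,III-2,III-3,IV-1]: 4 consistent
F/I-1 aff ·: Ff
F/I-2 aff ·: Ff
F/II-1 un I-1×I-2: ff
F/II-2 un ·: ff
F/III-1 un II-2×II-1: ff
F/III-2 un II-2×II-1: ff
F/III-3 un ·: ff
F/IV-1 un III-3×III-2: ff
⇒ F over [I-1,I-2,II-1,II-2,III-1,III-2,III-3,IV-1]: 1 consistent

I-1 ∈ {CC Ff, Cc Ff}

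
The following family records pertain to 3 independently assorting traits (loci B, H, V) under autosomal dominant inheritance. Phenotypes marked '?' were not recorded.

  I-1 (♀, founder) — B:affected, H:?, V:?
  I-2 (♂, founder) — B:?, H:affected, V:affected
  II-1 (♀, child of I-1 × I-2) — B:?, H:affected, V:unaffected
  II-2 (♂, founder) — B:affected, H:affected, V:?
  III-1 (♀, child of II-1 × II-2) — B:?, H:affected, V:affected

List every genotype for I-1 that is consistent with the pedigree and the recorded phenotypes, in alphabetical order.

I-1 ∈ {BB HH Vv, BB HH vv, BB Hh Vv, BB Hh vv, BB hh Vv, BB hh vv, Bb HH Vv, Bb HH vv, Bb Hh Vv, Bb Hh vv, Bb hh Vv, Bb hh vv}

B/I-1 aff ·: Bb|BB
B/I-2 ? ·: bb|Bb|BB
B/II-1 ? I-1×I-2: bb|Bb|BB
B/II-2 aff ·: Bb|BB
B/III-1 ? II-1×II-2: bb|Bb|BB
⇒ B over [I-1,I-2,II-1,II-2,III-1]: 43 consistent
H/I-1 ? ·: hh|Hh|HH
H/I-2 aff ·: Hh|HH
H/II-1 aff I-1×I-2: Hh|HH
H/II-2 aff ·: Hh|HH
H/III-1 aff II-1×II-2: Hh|HH
⇒ H over [I-1,I-2,II-1,II-2,III-1]: 32 consistent
V/I-1 ? ·: vv|Vv
V/I-2 aff ·: Vv
V/II-1 un I-1×I-2: vv
V/II-2 ? ·: Vv|VV
V/III-1 aff II-1×II-2: Vv
⇒ V over [I-1,I-2,II-1,II-2,III-1]: 4 consistent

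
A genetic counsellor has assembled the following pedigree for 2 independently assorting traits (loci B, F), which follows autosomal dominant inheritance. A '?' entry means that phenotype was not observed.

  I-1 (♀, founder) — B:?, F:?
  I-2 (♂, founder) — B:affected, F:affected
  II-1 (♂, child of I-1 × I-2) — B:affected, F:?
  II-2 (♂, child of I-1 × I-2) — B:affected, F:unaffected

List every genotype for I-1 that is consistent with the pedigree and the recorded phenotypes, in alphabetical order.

B/I-1 ? ·: bb|Bb|BB
B/I-2 aff ·: Bb|BB
B/II-1 aff I-1×I-2: Bb|BB
B/II-2 aff I-1×I-2: Bb|BB
⇒ B over [I-1,I-2,II-1,II-2]: 15 consistent
F/I-1 ? ·: ff|Ff
F/I-2 aff ·: Ff
F/II-1 ? I-1×I-2: ff|Ff|FF
F/II-2 un I-1×I-2: ff
⇒ F over [I-1,I-2,II-1,II-2]: 5 consistent

I-1 ∈ {BB Ff, BB ff, Bb Ff, Bb ff, bb Ff, bb ff}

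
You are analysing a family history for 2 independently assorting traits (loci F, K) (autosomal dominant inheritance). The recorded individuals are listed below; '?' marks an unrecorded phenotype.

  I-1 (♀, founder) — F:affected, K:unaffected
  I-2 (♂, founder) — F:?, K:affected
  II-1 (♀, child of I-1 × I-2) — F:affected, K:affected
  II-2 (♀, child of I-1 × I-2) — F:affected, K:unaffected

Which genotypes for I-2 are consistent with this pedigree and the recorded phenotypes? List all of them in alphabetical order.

I-2 ∈ {FF Kk, Ff Kk, ff Kk}

F/I-1 aff ·: Ff|FF
F/I-2 ? ·: ff|Ff|FF
F/II-1 aff I-1×I-2: Ff|FF
F/II-2 aff I-1×I-2: Ff|FF
⇒ F over [I-1,I-2,II-1,II-2]: 15 consistent
K/I-1 un ·: kk
K/I-2 aff ·: Kk
K/II-1 aff I-1×I-2: Kk
K/II-2 un I-1×I-2: kk
⇒ K over [I-1,I-2,II-1,II-2]: 1 consistent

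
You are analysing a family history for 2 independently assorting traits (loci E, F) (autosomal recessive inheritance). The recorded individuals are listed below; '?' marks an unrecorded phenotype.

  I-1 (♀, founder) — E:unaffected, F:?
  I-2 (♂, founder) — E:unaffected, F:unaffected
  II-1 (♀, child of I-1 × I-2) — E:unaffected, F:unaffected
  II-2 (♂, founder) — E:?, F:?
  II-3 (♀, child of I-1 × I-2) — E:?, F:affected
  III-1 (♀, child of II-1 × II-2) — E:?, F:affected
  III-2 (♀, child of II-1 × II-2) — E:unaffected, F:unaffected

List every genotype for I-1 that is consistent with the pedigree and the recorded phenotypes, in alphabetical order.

I-1 ∈ {EE Ff, EE ff, Ee Ff, Ee ff}

E/I-1 un ·: EE|Ee
E/I-2 un ·: EE|Ee
E/II-1 un I-1×I-2: EE|Ee
E/II-2 ? ·: EE|Ee|ee
E/II-3 ? I-1×I-2: EE|Ee|ee
E/III-1 ? II-1×II-2: EE|Ee|ee
E/III-2 un II-1×II-2: EE|Ee
⇒ E over [I-1,I-2,II-1,II-2,II-3,III-1,III-2]: 132 consistent
F/I-1 ? ·: Ff|ff
F/I-2 un ·: Ff
F/II-1 un I-1×I-2: Ff
F/II-2 ? ·: Ff|ff
F/II-3 aff I-1×I-2: ff
F/III-1 aff II-1×II-2: ff
F/III-2 un II-1×II-2: FF|Ff
⇒ F over [I-1,I-2,II-1,II-2,II-3,III-1,III-2]: 6 consistent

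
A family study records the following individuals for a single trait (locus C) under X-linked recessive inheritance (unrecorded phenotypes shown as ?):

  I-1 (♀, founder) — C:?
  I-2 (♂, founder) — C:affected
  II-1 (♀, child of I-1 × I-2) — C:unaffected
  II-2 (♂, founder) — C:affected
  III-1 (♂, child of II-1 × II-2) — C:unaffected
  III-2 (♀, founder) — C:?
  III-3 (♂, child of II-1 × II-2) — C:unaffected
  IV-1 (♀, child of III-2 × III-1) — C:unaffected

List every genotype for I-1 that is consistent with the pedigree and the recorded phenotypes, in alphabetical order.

I-1 ∈ {X^CX^C, X^CX^c}

C/I-1 ? ·: X^CX^C|X^CX^c
C/I-2 aff ·: X^cY
C/II-1 un I-1×I-2: X^CX^c
C/II-2 aff ·: X^cY
C/III-1 un II-1×II-2: X^CY
C/III-2 ? ·: X^CX^C|X^CX^c|X^cX^c
C/III-3 un II-1×II-2: X^CY
C/IV-1 un III-2×III-1: X^CX^C|X^CX^c
⇒ C over [I-1,I-2,II-1,II-2,III-1,III-2,III-3,IV-1]: 8 consistent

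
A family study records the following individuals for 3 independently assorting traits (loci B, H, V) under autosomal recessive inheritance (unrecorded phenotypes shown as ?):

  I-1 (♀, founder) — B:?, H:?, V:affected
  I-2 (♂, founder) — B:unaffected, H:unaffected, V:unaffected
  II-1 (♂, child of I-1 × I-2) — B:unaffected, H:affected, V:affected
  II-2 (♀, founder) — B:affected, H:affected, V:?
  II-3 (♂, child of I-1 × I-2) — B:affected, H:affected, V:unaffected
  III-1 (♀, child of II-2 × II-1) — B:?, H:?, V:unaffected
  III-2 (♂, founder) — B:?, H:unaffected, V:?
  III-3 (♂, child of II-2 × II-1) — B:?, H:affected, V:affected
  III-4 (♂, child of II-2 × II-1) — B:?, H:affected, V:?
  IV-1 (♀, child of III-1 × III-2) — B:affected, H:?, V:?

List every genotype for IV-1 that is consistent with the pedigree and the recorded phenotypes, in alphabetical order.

B/I-1 ? ·: Bb|bb
B/I-2 un ·: Bb
B/II-1 un I-1×I-2: BB|Bb
B/II-2 aff ·: bb
B/II-3 aff I-1×I-2: bb
B/III-1 ? II-2×II-1: Bb|bb
B/III-2 ? ·: Bb|bb
B/III-3 ? II-2×II-1: Bb|bb
B/III-4 ? II-2×II-1: Bb|bb
B/IV-1 aff III-1×III-2: bb
⇒ B over [I-1,I-2,II-1,II-2,II-3,III-1,III-2,III-3,III-4,IV-1]: 34 consistent
H/I-1 ? ·: Hh|hh
H/I-2 un ·: Hh
H/II-1 aff I-1×I-2: hh
H/II-2 aff ·: hh
H/II-3 aff I-1×I-2: hh
H/III-1 ? II-2×II-1: hh
H/III-2 un ·: HH|Hh
H/III-3 aff II-2×II-1: hh
H/III-4 aff II-2×II-1: hh
H/IV-1 ? III-1×III-2: Hh|hh
⇒ H over [I-1,I-2,II-1,II-2,II-3,III-1,III-2,III-3,III-4,IV-1]: 6 consistent
V/I-1 aff ·: vv
V/I-2 un ·: Vv
V/II-1 aff I-1×I-2: vv
V/II-2 ? ·: Vv
V/II-3 un I-1×I-2: Vv
V/III-1 un II-2×II-1: Vv
V/III-2 ? ·: VV|Vv|vv
V/III-3 aff II-2×II-1: vv
V/III-4 ? II-2×II-1: Vv|vv
V/IV-1 ? III-1×III-2: VV|Vv|vv
⇒ V over [I-1,I-2,II-1,II-2,II-3,III-1,III-2,III-3,III-4,IV-1]: 14 consistent

IV-1 ∈ {bb Hh VV, bb Hh Vv, bb Hh vv, bb hh VV, bb hh Vv, bb hh vv}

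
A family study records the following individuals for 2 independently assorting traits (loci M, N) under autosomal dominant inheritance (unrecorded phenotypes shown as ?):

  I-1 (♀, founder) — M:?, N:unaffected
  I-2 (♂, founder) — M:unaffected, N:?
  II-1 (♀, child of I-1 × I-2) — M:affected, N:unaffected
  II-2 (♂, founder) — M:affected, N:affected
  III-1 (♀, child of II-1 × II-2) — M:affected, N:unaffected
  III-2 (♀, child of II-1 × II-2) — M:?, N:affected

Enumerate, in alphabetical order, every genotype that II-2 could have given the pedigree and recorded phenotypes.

II-2 ∈ {MM Nn, Mm Nn}

M/I-1 ? ·: Mm|MM
M/I-2 un ·: mm
M/II-1 aff I-1×I-2: Mm
M/II-2 aff ·: Mm|MM
M/III-1 aff II-1×II-2: Mm|MM
M/III-2 ? II-1×II-2: mm|Mm|MM
⇒ M over [I-1,I-2,II-1,II-2,III-1,III-2]: 20 consistent
N/I-1 un ·: nn
N/I-2 ? ·: nn|Nn
N/II-1 un I-1×I-2: nn
N/II-2 aff ·: Nn
N/III-1 un II-1×II-2: nn
N/III-2 aff II-1×II-2: Nn
⇒ N over [I-1,I-2,II-1,II-2,III-1,III-2]: 2 consistent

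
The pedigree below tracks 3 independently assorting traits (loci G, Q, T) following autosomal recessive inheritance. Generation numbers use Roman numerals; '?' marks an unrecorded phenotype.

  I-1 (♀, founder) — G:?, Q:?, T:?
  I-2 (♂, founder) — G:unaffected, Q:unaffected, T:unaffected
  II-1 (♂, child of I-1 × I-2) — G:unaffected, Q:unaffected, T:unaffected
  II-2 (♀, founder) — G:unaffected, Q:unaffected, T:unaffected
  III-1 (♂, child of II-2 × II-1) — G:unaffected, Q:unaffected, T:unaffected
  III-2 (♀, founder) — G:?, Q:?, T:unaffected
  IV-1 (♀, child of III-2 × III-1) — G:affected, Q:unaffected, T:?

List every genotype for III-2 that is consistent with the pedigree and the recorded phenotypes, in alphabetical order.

G/I-1 ? ·: GG|Gg|gg
G/I-2 un ·: GG|Gg
G/II-1 un I-1×I-2: GG|Gg
G/II-2 un ·: GG|Gg
G/III-1 un II-2×II-1: Gg
G/III-2 ? ·: Gg|gg
G/IV-1 aff III-2×III-1: gg
⇒ G over [I-1,I-2,II-1,II-2,III-1,III-2,IV-1]: 28 consistent
Q/I-1 ? ·: QQ|Qq|qq
Q/I-2 un ·: QQ|Qq
Q/II-1 un I-1×I-2: QQ|Qq
Q/II-2 un ·: QQ|Qq
Q/III-1 un II-2×II-1: QQ|Qq
Q/III-2 ? ·: QQ|Qq|qq
Q/IV-1 un III-2×III-1: QQ|Qq
⇒ Q over [I-1,I-2,II-1,II-2,III-1,III-2,IV-1]: 142 consistent
T/I-1 ? ·: TT|Tt|tt
T/I-2 un ·: TT|Tt
T/II-1 un I-1×I-2: TT|Tt
T/II-2 un ·: TT|Tt
T/III-1 un II-2×II-1: TT|Tt
T/III-2 un ·: TT|Tt
T/IV-1 ? III-2×III-1: TT|Tt|tt
⇒ T over [I-1,I-2,II-1,II-2,III-1,III-2,IV-1]: 124 consistent

III-2 ∈ {Gg QQ TT, Gg QQ Tt, Gg Qq TT, Gg Qq Tt, Gg qq TT, Gg qq Tt, gg QQ TT, gg QQ Tt, gg Qq TT, gg Qq Tt, gg qq TT, gg qq Tt}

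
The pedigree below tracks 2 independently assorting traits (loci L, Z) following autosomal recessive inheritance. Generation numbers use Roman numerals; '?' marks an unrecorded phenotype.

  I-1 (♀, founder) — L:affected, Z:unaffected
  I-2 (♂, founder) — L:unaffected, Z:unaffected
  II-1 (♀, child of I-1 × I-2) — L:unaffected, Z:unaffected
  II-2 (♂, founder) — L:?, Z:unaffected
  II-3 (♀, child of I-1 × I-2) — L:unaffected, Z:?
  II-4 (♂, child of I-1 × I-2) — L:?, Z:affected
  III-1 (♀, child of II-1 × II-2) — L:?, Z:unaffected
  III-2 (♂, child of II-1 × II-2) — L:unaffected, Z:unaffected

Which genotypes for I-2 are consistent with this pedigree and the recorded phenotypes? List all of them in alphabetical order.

I-2 ∈ {LL Zz, Ll Zz}

L/I-1 aff ·: ll
L/I-2 un ·: LL|Ll
L/II-1 un I-1×I-2: Ll
L/II-2 ? ·: LL|Ll|ll
L/II-3 un I-1×I-2: Ll
L/II-4 ? I-1×I-2: Ll|ll
L/III-1 ? II-1×II-2: LL|Ll|ll
L/III-2 un II-1×II-2: LL|Ll
⇒ L over [I-1,I-2,II-1,II-2,II-3,II-4,III-1,III-2]: 36 consistent
Z/I-1 un ·: Zz
Z/I-2 un ·: Zz
Z/II-1 un I-1×I-2: ZZ|Zz
Z/II-2 un ·: ZZ|Zz
Z/II-3 ? I-1×I-2: ZZ|Zz|zz
Z/II-4 aff I-1×I-2: zz
Z/III-1 un II-1×II-2: ZZ|Zz
Z/III-2 un II-1×II-2: ZZ|Zz
⇒ Z over [I-1,I-2,II-1,II-2,II-3,II-4,III-1,III-2]: 39 consistent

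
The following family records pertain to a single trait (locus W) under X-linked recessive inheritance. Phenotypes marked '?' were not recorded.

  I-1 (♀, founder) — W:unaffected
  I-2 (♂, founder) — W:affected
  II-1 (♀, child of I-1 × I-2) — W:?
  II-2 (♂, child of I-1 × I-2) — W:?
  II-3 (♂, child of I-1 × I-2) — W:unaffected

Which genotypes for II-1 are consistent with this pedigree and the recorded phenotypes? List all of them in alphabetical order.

W/I-1 un ·: X^WX^W|X^WX^w
W/I-2 aff ·: X^wY
W/II-1 ? I-1×I-2: X^WX^w|X^wX^w
W/II-2 ? I-1×I-2: X^WY|X^wY
W/II-3 un I-1×I-2: X^WY
⇒ W over [I-1,I-2,II-1,II-2,II-3]: 5 consistent

II-1 ∈ {X^WX^w, X^wX^w}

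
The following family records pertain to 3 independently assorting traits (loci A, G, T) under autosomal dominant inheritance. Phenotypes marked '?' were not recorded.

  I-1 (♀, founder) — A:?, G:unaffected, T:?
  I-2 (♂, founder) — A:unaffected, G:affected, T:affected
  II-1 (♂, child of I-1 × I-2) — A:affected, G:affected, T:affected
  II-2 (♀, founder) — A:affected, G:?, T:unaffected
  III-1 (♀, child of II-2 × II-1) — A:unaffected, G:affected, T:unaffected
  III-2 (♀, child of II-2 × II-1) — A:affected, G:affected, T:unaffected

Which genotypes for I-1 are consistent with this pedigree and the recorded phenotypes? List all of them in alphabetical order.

A/I-1 ? ·: Aa|AA
A/I-2 un ·: aa
A/II-1 aff I-1×I-2: Aa
A/II-2 aff ·: Aa
A/III-1 un II-2×II-1: aa
A/III-2 aff II-2×II-1: Aa|AA
⇒ A over [I-1,I-2,II-1,II-2,III-1,III-2]: 4 consistent
G/I-1 un ·: gg
G/I-2 aff ·: Gg|GG
G/II-1 aff I-1×I-2: Gg
G/II-2 ? ·: gg|Gg|GG
G/III-1 aff II-2×II-1: Gg|GG
G/III-2 aff II-2×II-1: Gg|GG
⇒ G over [I-1,I-2,II-1,II-2,III-1,III-2]: 18 consistent
T/I-1 ? ·: tt|Tt|TT
T/I-2 aff ·: Tt|TT
T/II-1 aff I-1×I-2: Tt
T/II-2 un ·: tt
T/III-1 un II-2×II-1: tt
T/III-2 un II-2×II-1: tt
⇒ T over [I-1,I-2,II-1,II-2,III-1,III-2]: 5 consistent

I-1 ∈ {AA gg TT, AA gg Tt, AA gg tt, Aa gg TT, Aa gg Tt, Aa gg tt}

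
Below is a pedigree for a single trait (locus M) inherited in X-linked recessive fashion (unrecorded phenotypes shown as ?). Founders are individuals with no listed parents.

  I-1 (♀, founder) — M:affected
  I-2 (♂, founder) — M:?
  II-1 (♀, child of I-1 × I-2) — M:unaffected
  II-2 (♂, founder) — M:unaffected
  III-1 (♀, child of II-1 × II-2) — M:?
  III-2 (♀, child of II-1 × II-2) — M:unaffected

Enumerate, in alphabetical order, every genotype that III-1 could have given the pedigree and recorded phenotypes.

III-1 ∈ {X^MX^M, X^MX^m}

M/I-1 aff ·: X^mX^m
M/I-2 ? ·: X^MY
M/II-1 un I-1×I-2: X^MX^m
M/II-2 un ·: X^MY
M/III-1 ? II-1×II-2: X^MX^M|X^MX^m
M/III-2 un II-1×II-2: X^MX^M|X^MX^m
⇒ M over [I-1,I-2,II-1,II-2,III-1,III-2]: 4 consistent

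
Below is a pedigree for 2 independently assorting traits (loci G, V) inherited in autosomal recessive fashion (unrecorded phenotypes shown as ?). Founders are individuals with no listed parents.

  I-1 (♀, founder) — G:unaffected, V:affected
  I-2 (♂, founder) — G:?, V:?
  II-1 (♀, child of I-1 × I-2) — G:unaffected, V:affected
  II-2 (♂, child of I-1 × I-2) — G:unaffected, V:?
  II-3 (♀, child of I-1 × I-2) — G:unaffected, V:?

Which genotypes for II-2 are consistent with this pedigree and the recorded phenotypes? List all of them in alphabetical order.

II-2 ∈ {GG Vv, GG vv, Gg Vv, Gg vv}

G/I-1 un ·: GG|Gg
G/I-2 ? ·: GG|Gg|gg
G/II-1 un I-1×I-2: GG|Gg
G/II-2 un I-1×I-2: GG|Gg
G/II-3 un I-1×I-2: GG|Gg
⇒ G over [I-1,I-2,II-1,II-2,II-3]: 27 consistent
V/I-1 aff ·: vv
V/I-2 ? ·: Vv|vv
V/II-1 aff I-1×I-2: vv
V/II-2 ? I-1×I-2: Vv|vv
V/II-3 ? I-1×I-2: Vv|vv
⇒ V over [I-1,I-2,II-1,II-2,II-3]: 5 consistent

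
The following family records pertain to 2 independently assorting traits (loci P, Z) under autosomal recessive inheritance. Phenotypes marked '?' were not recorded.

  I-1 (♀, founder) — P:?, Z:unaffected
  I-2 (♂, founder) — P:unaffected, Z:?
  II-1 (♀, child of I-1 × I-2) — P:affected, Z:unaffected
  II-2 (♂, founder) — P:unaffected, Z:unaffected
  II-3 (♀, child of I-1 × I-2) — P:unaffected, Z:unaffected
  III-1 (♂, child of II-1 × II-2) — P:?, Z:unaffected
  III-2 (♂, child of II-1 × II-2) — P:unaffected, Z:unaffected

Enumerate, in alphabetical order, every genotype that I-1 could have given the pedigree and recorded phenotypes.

P/I-1 ? ·: Pp|pp
P/I-2 un ·: Pp
P/II-1 aff I-1×I-2: pp
P/II-2 un ·: PP|Pp
P/II-3 un I-1×I-2: PP|Pp
P/III-1 ? II-1×II-2: Pp|pp
P/III-2 un II-1×II-2: Pp
⇒ P over [I-1,I-2,II-1,II-2,II-3,III-1,III-2]: 9 consistent
Z/I-1 un ·: ZZ|Zz
Z/I-2 ? ·: ZZ|Zz|zz
Z/II-1 un I-1×I-2: ZZ|Zz
Z/II-2 un ·: ZZ|Zz
Z/II-3 un I-1×I-2: ZZ|Zz
Z/III-1 un II-1×II-2: ZZ|Zz
Z/III-2 un II-1×II-2: ZZ|Zz
⇒ Z over [I-1,I-2,II-1,II-2,II-3,III-1,III-2]: 99 consistent

I-1 ∈ {Pp ZZ, Pp Zz, pp ZZ, pp Zz}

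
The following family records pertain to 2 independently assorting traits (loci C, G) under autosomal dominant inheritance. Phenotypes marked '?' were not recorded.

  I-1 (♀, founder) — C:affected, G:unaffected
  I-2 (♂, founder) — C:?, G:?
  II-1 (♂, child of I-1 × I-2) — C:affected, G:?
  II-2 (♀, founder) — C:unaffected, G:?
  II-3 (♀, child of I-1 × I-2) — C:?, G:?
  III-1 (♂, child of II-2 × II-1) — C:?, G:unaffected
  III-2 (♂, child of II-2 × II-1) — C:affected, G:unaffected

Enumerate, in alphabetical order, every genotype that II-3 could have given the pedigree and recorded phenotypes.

II-3 ∈ {CC Gg, CC gg, Cc Gg, Cc gg, cc Gg, cc gg}

C/I-1 aff ·: Cc|CC
C/I-2 ? ·: cc|Cc|CC
C/II-1 aff I-1×I-2: Cc|CC
C/II-2 un ·: cc
C/II-3 ? I-1×I-2: cc|Cc|CC
C/III-1 ? II-2×II-1: cc|Cc
C/III-2 aff II-2×II-1: Cc
⇒ C over [I-1,I-2,II-1,II-2,II-3,III-1,III-2]: 28 consistent
G/I-1 un ·: gg
G/I-2 ? ·: gg|Gg|GG
G/II-1 ? I-1×I-2: gg|Gg
G/II-2 ? ·: gg|Gg
G/II-3 ? I-1×I-2: gg|Gg
G/III-1 un II-2×II-1: gg
G/III-2 un II-2×II-1: gg
⇒ G over [I-1,I-2,II-1,II-2,II-3,III-1,III-2]: 12 consistent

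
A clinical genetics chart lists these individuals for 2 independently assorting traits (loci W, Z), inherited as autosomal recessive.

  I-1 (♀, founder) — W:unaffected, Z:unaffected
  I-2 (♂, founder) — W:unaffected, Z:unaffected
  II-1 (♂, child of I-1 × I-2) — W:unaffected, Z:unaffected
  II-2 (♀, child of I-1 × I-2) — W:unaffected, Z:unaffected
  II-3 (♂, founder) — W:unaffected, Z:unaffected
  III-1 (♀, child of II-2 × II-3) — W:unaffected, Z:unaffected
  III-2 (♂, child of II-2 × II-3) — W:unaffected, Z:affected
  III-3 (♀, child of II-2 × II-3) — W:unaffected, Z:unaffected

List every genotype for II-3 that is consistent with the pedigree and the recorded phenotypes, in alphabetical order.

II-3 ∈ {WW Zz, Ww Zz}

W/I-1 un ·: WW|Ww
W/I-2 un ·: WW|Ww
W/II-1 un I-1×I-2: WW|Ww
W/II-2 un I-1×I-2: WW|Ww
W/II-3 un ·: WW|Ww
W/III-1 un II-2×II-3: WW|Ww
W/III-2 un II-2×II-3: WW|Ww
W/III-3 un II-2×II-3: WW|Ww
⇒ W over [I-1,I-2,II-1,II-2,II-3,III-1,III-2,III-3]: 159 consistent
Z/I-1 un ·: ZZ|Zz
Z/I-2 un ·: ZZ|Zz
Z/II-1 un I-1×I-2: ZZ|Zz
Z/II-2 un I-1×I-2: Zz
Z/II-3 un ·: Zz
Z/III-1 un II-2×II-3: ZZ|Zz
Z/III-2 aff II-2×II-3: zz
Z/III-3 un II-2×II-3: ZZ|Zz
⇒ Z over [I-1,I-2,II-1,II-2,II-3,III-1,III-2,III-3]: 24 consistent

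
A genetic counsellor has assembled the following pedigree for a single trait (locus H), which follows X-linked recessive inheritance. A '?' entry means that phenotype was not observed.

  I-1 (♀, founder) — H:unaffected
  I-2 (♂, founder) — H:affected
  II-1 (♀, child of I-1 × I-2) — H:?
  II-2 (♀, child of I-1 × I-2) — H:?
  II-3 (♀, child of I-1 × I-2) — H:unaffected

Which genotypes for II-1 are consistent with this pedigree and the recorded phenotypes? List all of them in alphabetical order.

H/I-1 un ·: X^HX^H|X^HX^h
H/I-2 aff ·: X^hY
H/II-1 ? I-1×I-2: X^HX^h|X^hX^h
H/II-2 ? I-1×I-2: X^HX^h|X^hX^h
H/II-3 un I-1×I-2: X^HX^h
⇒ H over [I-1,I-2,II-1,II-2,II-3]: 5 consistent

II-1 ∈ {X^HX^h, X^hX^h}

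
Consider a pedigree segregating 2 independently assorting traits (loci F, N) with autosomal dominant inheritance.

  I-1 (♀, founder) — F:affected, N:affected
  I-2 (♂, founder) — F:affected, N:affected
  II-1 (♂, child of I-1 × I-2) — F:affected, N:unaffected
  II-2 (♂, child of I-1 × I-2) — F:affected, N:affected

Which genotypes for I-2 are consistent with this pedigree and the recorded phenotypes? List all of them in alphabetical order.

F/I-1 aff ·: Ff|FF
F/I-2 aff ·: Ff|FF
F/II-1 aff I-1×I-2: Ff|FF
F/II-2 aff I-1×I-2: Ff|FF
⇒ F over [I-1,I-2,II-1,II-2]: 13 consistent
N/I-1 aff ·: Nn
N/I-2 aff ·: Nn
N/II-1 un I-1×I-2: nn
N/II-2 aff I-1×I-2: Nn|NN
⇒ N over [I-1,I-2,II-1,II-2]: 2 consistent

I-2 ∈ {FF Nn, Ff Nn}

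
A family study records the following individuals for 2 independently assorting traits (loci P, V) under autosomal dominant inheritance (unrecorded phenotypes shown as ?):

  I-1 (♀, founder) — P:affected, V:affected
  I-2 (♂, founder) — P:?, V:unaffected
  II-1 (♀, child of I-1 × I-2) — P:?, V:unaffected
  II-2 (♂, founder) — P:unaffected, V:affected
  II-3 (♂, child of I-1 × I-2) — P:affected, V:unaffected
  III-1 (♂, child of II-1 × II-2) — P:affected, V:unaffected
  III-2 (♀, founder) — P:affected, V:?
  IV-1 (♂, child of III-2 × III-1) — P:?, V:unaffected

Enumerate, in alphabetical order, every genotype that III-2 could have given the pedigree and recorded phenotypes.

P/I-1 aff ·: Pp|PP
P/I-2 ? ·: pp|Pp|PP
P/II-1 ? I-1×I-2: Pp|PP
P/II-2 un ·: pp
P/II-3 aff I-1×I-2: Pp|PP
P/III-1 aff II-1×II-2: Pp
P/III-2 aff ·: Pp|PP
P/IV-1 ? III-2×III-1: pp|Pp|PP
⇒ P over [I-1,I-2,II-1,II-2,II-3,III-1,III-2,IV-1]: 75 consistent
V/I-1 aff ·: Vv
V/I-2 un ·: vv
V/II-1 un I-1×I-2: vv
V/II-2 aff ·: Vv
V/II-3 un I-1×I-2: vv
V/III-1 un II-1×II-2: vv
V/III-2 ? ·: vv|Vv
V/IV-1 un III-2×III-1: vv
⇒ V over [I-1,I-2,II-1,II-2,II-3,III-1,III-2,IV-1]: 2 consistent

III-2 ∈ {PP Vv, PP vv, Pp Vv, Pp vv}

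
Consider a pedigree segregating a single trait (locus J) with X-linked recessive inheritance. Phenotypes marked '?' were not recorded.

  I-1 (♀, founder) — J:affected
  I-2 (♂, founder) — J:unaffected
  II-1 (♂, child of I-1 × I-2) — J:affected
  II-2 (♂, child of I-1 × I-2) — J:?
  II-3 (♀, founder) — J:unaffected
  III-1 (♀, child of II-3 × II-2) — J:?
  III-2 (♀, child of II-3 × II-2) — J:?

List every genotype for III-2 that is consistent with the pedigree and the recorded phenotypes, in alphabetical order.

J/I-1 aff ·: X^jX^j
J/I-2 un ·: X^JY
J/II-1 aff I-1×I-2: X^jY
J/II-2 ? I-1×I-2: X^jY
J/II-3 un ·: X^JX^J|X^JX^j
J/III-1 ? II-3×II-2: X^JX^j|X^jX^j
J/III-2 ? II-3×II-2: X^JX^j|X^jX^j
⇒ J over [I-1,I-2,II-1,II-2,II-3,III-1,III-2]: 5 consistent

III-2 ∈ {X^JX^j, X^jX^j}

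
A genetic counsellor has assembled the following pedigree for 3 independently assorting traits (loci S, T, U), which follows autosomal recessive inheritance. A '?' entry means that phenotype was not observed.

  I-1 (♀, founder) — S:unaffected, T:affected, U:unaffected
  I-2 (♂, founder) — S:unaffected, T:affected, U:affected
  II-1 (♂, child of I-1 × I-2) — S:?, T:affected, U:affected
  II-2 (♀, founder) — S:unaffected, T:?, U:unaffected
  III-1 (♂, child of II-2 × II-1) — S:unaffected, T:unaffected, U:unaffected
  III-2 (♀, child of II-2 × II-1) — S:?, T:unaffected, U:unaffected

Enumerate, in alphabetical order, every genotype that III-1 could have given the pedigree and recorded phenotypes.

III-1 ∈ {SS Tt Uu, Ss Tt Uu}

S/I-1 un ·: SS|Ss
S/I-2 un ·: SS|Ss
S/II-1 ? I-1×I-2: SS|Ss|ss
S/II-2 un ·: SS|Ss
S/III-1 un II-2×II-1: SS|Ss
S/III-2 ? II-2×II-1: SS|Ss|ss
⇒ S over [I-1,I-2,II-1,II-2,III-1,III-2]: 53 consistent
T/I-1 aff ·: tt
T/I-2 aff ·: tt
T/II-1 aff I-1×I-2: tt
T/II-2 ? ·: TT|Tt
T/III-1 un II-2×II-1: Tt
T/III-2 un II-2×II-1: Tt
⇒ T over [I-1,I-2,II-1,II-2,III-1,III-2]: 2 consistent
U/I-1 un ·: Uu
U/I-2 aff ·: uu
U/II-1 aff I-1×I-2: uu
U/II-2 un ·: UU|Uu
U/III-1 un II-2×II-1: Uu
U/III-2 un II-2×II-1: Uu
⇒ U over [I-1,I-2,II-1,II-2,III-1,III-2]: 2 consistent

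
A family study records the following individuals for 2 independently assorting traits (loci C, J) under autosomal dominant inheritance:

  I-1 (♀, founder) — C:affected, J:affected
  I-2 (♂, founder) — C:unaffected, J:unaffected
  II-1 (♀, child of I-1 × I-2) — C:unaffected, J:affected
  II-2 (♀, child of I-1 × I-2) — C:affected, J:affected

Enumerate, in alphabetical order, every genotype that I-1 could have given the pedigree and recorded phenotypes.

I-1 ∈ {Cc JJ, Cc Jj}

C/I-1 aff ·: Cc
C/I-2 un ·: cc
C/II-1 un I-1×I-2: cc
C/II-2 aff I-1×I-2: Cc
⇒ C over [I-1,I-2,II-1,II-2]: 1 consistent
J/I-1 aff ·: Jj|JJ
J/I-2 un ·: jj
J/II-1 aff I-1×I-2: Jj
J/II-2 aff I-1×I-2: Jj
⇒ J over [I-1,I-2,II-1,II-2]: 2 consistent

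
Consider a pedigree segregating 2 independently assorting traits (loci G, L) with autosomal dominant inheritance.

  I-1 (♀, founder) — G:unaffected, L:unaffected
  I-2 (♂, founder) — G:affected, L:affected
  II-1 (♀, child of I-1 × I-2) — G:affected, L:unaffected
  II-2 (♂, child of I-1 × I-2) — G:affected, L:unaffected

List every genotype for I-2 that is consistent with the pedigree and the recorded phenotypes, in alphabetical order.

I-2 ∈ {GG Ll, Gg Ll}

G/I-1 un ·: gg
G/I-2 aff ·: Gg|GG
G/II-1 aff I-1×I-2: Gg
G/II-2 aff I-1×I-2: Gg
⇒ G over [I-1,I-2,II-1,II-2]: 2 consistent
L/I-1 un ·: ll
L/I-2 aff ·: Ll
L/II-1 un I-1×I-2: ll
L/II-2 un I-1×I-2: ll
⇒ L over [I-1,I-2,II-1,II-2]: 1 consistent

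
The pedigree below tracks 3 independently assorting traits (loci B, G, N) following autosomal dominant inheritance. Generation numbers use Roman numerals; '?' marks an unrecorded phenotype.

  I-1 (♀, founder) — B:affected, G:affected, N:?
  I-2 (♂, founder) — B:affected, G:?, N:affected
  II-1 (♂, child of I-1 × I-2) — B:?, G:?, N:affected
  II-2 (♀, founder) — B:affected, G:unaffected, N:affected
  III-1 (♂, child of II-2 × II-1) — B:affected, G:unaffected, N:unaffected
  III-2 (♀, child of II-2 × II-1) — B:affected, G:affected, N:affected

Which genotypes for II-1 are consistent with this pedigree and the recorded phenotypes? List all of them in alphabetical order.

B/I-1 aff ·: Bb|BB
B/I-2 aff ·: Bb|BB
B/II-1 ? I-1×I-2: bb|Bb|BB
B/II-2 aff ·: Bb|BB
B/III-1 aff II-2×II-1: Bb|BB
B/III-2 aff II-2×II-1: Bb|BB
⇒ B over [I-1,I-2,II-1,II-2,III-1,III-2]: 46 consistent
G/I-1 aff ·: Gg|GG
G/I-2 ? ·: gg|Gg|GG
G/II-1 ? I-1×I-2: Gg
G/II-2 un ·: gg
G/III-1 un II-2×II-1: gg
G/III-2 aff II-2×II-1: Gg
⇒ G over [I-1,I-2,II-1,II-2,III-1,III-2]: 5 consistent
N/I-1 ? ·: nn|Nn|NN
N/I-2 aff ·: Nn|NN
N/II-1 aff I-1×I-2: Nn
N/II-2 aff ·: Nn
N/III-1 un II-2×II-1: nn
N/III-2 aff II-2×II-1: Nn|NN
⇒ N over [I-1,I-2,II-1,II-2,III-1,III-2]: 10 consistent

II-1 ∈ {BB Gg Nn, Bb Gg Nn, bb Gg Nn}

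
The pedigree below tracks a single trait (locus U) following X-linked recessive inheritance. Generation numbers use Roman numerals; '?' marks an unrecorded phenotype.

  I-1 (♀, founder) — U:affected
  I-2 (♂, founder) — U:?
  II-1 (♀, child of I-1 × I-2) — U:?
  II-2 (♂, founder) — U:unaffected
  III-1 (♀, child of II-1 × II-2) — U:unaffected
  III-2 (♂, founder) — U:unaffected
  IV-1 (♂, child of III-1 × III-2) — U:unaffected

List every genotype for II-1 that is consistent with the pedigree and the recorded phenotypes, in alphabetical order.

U/I-1 aff ·: X^uX^u
U/I-2 ? ·: X^UY|X^uY
U/II-1 ? I-1×I-2: X^UX^u|X^uX^u
U/II-2 un ·: X^UY
U/III-1 un II-1×II-2: X^UX^U|X^UX^u
U/III-2 un ·: X^UY
U/IV-1 un III-1×III-2: X^UY
⇒ U over [I-1,I-2,II-1,II-2,III-1,III-2,IV-1]: 3 consistent

II-1 ∈ {X^UX^u, X^uX^u}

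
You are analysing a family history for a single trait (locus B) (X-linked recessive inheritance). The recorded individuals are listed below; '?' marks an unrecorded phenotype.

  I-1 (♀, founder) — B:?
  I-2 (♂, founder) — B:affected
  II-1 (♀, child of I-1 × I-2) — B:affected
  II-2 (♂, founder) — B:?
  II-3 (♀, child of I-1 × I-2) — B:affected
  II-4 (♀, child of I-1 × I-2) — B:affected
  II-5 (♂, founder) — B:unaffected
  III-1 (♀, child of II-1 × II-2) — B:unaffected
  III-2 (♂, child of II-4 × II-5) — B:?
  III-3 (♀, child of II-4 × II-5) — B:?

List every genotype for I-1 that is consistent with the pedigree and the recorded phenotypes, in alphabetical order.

I-1 ∈ {X^BX^b, X^bX^b}

B/I-1 ? ·: X^BX^b|X^bX^b
B/I-2 aff ·: X^bY
B/II-1 aff I-1×I-2: X^bX^b
B/II-2 ? ·: X^BY
B/II-3 aff I-1×I-2: X^bX^b
B/II-4 aff I-1×I-2: X^bX^b
B/II-5 un ·: X^BY
B/III-1 un II-1×II-2: X^BX^b
B/III-2 ? II-4×II-5: X^bY
B/III-3 ? II-4×II-5: X^BX^b
⇒ B over [I-1,I-2,II-1,II-2,II-3,II-4,II-5,III-1,III-2,III-3]: 2 consistent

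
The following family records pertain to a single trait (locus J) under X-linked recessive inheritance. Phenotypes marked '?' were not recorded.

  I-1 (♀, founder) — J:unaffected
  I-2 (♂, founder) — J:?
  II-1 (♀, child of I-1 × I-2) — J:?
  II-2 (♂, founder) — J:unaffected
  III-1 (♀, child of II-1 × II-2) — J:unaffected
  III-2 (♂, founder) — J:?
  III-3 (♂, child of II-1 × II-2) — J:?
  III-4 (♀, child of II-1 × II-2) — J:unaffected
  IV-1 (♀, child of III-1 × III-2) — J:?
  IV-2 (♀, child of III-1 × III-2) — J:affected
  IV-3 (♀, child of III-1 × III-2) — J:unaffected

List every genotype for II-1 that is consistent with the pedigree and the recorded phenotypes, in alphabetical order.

II-1 ∈ {X^JX^j, X^jX^j}

J/I-1 un ·: X^JX^J|X^JX^j
J/I-2 ? ·: X^JY|X^jY
J/II-1 ? I-1×I-2: X^JX^j|X^jX^j
J/II-2 un ·: X^JY
J/III-1 un II-1×II-2: X^JX^j
J/III-2 ? ·: X^jY
J/III-3 ? II-1×II-2: X^JY|X^jY
J/III-4 un II-1×II-2: X^JX^J|X^JX^j
J/IV-1 ? III-1×III-2: X^JX^j|X^jX^j
J/IV-2 aff III-1×III-2: X^jX^j
J/IV-3 un III-1×III-2: X^JX^j
⇒ J over [I-1,I-2,II-1,II-2,III-1,III-2,III-3,III-4,IV-1,IV-2,IV-3]: 26 consistent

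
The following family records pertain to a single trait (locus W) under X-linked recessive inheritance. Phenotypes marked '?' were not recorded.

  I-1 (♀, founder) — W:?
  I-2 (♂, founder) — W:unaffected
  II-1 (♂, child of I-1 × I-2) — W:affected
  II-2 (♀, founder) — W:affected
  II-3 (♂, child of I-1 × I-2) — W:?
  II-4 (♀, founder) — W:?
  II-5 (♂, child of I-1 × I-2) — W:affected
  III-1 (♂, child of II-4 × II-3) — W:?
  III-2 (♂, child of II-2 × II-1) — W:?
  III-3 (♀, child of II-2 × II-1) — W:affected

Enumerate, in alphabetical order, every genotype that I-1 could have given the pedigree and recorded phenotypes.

W/I-1 ? ·: X^WX^w|X^wX^w
W/I-2 un ·: X^WY
W/II-1 aff I-1×I-2: X^wY
W/II-2 aff ·: X^wX^w
W/II-3 ? I-1×I-2: X^WY|X^wY
W/II-4 ? ·: X^WX^W|X^WX^w|X^wX^w
W/II-5 aff I-1×I-2: X^wY
W/III-1 ? II-4×II-3: X^WY|X^wY
W/III-2 ? II-2×II-1: X^wY
W/III-3 aff II-2×II-1: X^wX^w
⇒ W over [I-1,I-2,II-1,II-2,II-3,II-4,II-5,III-1,III-2,III-3]: 12 consistent

I-1 ∈ {X^WX^w, X^wX^w}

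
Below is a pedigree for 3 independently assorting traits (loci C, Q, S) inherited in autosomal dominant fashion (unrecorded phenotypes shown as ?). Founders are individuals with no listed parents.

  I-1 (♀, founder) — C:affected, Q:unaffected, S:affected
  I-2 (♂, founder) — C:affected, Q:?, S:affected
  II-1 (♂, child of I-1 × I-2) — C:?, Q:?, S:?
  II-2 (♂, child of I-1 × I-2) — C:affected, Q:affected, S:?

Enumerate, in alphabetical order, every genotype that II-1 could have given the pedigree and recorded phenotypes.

C/I-1 aff ·: Cc|CC
C/I-2 aff ·: Cc|CC
C/II-1 ? I-1×I-2: cc|Cc|CC
C/II-2 aff I-1×I-2: Cc|CC
⇒ C over [I-1,I-2,II-1,II-2]: 15 consistent
Q/I-1 un ·: qq
Q/I-2 ? ·: Qq|QQ
Q/II-1 ? I-1×I-2: qq|Qq
Q/II-2 aff I-1×I-2: Qq
⇒ Q over [I-1,I-2,II-1,II-2]: 3 consistent
S/I-1 aff ·: Ss|SS
S/I-2 aff ·: Ss|SS
S/II-1 ? I-1×I-2: ss|Ss|SS
S/II-2 ? I-1×I-2: ss|Ss|SS
⇒ S over [I-1,I-2,II-1,II-2]: 18 consistent

II-1 ∈ {CC Qq SS, CC Qq Ss, CC Qq ss, CC qq SS, CC qq Ss, CC qq ss, Cc Qq SS, Cc Qq Ss, Cc Qq ss, Cc qq SS, Cc qq Ss, Cc qq ss, cc Qq SS, cc Qq Ss, cc Qq ss, cc qq SS, cc qq Ss, cc qq ss}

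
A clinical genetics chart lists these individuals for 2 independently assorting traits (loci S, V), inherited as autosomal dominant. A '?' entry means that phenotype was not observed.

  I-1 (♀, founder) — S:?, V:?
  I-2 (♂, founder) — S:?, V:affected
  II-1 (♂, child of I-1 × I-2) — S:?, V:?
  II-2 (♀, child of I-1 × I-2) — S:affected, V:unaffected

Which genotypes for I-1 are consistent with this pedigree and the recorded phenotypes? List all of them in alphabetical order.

I-1 ∈ {SS Vv, SS vv, Ss Vv, Ss vv, ss Vv, ss vv}

S/I-1 ? ·: ss|Ss|SS
S/I-2 ? ·: ss|Ss|SS
S/II-1 ? I-1×I-2: ss|Ss|SS
S/II-2 aff I-1×I-2: Ss|SS
⇒ S over [I-1,I-2,II-1,II-2]: 21 consistent
V/I-1 ? ·: vv|Vv
V/I-2 aff ·: Vv
V/II-1 ? I-1×I-2: vv|Vv|VV
V/II-2 un I-1×I-2: vv
⇒ V over [I-1,I-2,II-1,II-2]: 5 consistent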